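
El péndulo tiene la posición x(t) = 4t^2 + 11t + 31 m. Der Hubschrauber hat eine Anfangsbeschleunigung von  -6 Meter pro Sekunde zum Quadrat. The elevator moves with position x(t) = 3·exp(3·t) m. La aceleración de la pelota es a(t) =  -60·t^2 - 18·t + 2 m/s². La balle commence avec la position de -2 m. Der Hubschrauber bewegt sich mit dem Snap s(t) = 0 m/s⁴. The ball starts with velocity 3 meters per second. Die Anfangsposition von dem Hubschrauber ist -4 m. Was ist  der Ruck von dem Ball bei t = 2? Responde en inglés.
Starting from acceleration a(t) = -60·t^2 - 18·t + 2, we take 1 derivative. Taking d/dt of a(t), we find j(t) = -120·t - 18. From the given jerk equation j(t) = -120·t - 18, we substitute t = 2 to get j = -258.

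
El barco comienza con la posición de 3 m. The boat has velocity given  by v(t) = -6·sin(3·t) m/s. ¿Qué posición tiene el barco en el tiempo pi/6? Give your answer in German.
Um dies zu lösen, müssen wir 1 Stammfunktion unserer Gleichung für die Geschwindigkeit v(t) = -6·sin(3·t) finden. Durch Integration von der Geschwindigkeit und Verwendung der Anfangsbedingung x(0) = 3, erhalten wir x(t) = 2·cos(3·t) + 1. Mit x(t) = 2·cos(3·t) + 1 und Einsetzen von t = pi/6, finden wir x = 1.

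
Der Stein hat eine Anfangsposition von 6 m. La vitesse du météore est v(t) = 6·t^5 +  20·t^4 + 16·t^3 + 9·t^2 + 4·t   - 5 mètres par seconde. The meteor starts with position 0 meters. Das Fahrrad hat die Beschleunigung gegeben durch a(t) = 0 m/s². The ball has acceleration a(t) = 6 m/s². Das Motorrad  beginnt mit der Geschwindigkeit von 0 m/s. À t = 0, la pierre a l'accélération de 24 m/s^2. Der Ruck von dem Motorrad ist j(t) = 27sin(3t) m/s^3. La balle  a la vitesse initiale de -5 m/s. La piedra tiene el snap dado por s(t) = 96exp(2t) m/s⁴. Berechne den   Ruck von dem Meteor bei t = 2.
Wir müssen unsere Gleichung für die Geschwindigkeit v(t) = 6·t^5 + 20·t^4 + 16·t^3 + 9·t^2 + 4·t - 5 2-mal ableiten. Die Ableitung von der Geschwindigkeit ergibt die Beschleunigung: a(t) = 30·t^4 + 80·t^3 + 48·t^2 + 18·t + 4. Die Ableitung von der Beschleunigung ergibt den Ruck: j(t) = 120·t^3 + 240·t^2 + 96·t + 18. Wir haben den Ruck j(t) = 120·t^3 + 240·t^2 + 96·t + 18. Durch Einsetzen von t = 2: j(2) = 2130.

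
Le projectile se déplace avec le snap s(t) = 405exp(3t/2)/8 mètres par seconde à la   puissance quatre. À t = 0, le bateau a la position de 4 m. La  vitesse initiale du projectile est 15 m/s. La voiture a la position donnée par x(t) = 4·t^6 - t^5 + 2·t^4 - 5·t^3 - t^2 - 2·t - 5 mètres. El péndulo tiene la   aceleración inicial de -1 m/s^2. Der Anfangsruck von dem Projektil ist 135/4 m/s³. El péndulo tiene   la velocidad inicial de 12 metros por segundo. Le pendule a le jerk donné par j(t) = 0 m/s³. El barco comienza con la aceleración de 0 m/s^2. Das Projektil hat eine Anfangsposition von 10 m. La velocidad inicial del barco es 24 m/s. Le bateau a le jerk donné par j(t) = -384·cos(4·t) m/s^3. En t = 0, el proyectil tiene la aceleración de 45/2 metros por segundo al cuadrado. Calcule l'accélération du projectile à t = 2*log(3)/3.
En partant du snap s(t) = 405·exp(3·t/2)/8, nous prenons 2 intégrales. L'intégrale du snap, avec j(0) = 135/4, donne le jerk: j(t) = 135·exp(3·t/2)/4. En prenant ∫j(t)dt et en appliquant a(0) = 45/2, nous trouvons a(t) = 45·exp(3·t/2)/2. En utilisant a(t) = 45·exp(3·t/2)/2 et en substituant t = 2*log(3)/3, nous trouvons a = 135/2.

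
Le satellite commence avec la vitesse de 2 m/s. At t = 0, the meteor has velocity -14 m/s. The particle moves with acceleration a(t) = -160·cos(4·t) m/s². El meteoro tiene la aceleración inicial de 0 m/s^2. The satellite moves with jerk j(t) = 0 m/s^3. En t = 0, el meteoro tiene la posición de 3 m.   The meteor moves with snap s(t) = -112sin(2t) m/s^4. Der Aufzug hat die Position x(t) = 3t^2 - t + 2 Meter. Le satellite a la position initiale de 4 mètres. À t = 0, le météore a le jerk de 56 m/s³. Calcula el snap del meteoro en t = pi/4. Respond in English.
Using s(t) = -112·sin(2·t) and substituting t = pi/4, we find s = -112.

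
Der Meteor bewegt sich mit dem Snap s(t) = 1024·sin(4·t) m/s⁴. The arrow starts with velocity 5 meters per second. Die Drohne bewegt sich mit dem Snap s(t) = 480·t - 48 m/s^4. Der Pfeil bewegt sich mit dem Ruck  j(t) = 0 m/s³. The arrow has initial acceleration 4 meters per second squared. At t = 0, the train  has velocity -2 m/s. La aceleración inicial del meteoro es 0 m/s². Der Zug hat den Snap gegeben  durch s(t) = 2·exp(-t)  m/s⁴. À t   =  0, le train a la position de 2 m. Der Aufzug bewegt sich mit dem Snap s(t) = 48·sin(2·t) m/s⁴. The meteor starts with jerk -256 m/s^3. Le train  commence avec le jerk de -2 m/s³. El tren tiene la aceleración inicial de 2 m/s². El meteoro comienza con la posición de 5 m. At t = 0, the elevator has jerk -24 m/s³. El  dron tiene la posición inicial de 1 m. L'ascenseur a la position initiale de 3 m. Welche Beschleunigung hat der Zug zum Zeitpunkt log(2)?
Um dies zu lösen, müssen wir 2 Integrale unserer Gleichung für den Snap s(t) = 2·exp(-t) finden. Die Stammfunktion von dem Snap, mit j(0) = -2, ergibt den Ruck: j(t) = -2·exp(-t). Das Integral von dem Ruck, mit a(0) = 2, ergibt die Beschleunigung: a(t) = 2·exp(-t). Aus der Gleichung für die Beschleunigung a(t) = 2·exp(-t), setzen wir t = log(2) ein und erhalten a = 1.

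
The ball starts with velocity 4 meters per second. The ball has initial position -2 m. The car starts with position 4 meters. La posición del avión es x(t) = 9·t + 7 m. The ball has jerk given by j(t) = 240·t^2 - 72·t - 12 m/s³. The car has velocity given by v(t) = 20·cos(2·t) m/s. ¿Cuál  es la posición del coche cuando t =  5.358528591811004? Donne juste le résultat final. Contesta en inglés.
The answer is -5.61464188191371.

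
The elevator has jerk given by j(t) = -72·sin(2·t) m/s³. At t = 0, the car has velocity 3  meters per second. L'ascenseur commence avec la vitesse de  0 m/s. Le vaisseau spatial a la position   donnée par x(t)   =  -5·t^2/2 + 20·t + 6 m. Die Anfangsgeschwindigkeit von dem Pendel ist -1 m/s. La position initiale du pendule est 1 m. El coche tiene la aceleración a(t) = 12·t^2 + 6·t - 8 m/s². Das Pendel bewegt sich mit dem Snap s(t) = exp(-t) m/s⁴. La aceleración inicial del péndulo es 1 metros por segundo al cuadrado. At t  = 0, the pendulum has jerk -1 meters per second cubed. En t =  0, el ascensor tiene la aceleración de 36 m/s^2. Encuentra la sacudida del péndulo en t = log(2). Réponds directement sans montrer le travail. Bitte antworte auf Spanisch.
La sacudida en t = log(2) es j = -1/2.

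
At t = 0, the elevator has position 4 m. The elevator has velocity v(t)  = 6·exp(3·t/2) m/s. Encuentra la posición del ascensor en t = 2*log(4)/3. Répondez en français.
Nous devons intégrer notre équation de la vitesse v(t) = 6·exp(3·t/2) 1 fois. En prenant ∫v(t)dt et en appliquant x(0) = 4, nous trouvons x(t) = 4·exp(3·t/2). En utilisant x(t) = 4·exp(3·t/2) et en substituant t = 2*log(4)/3, nous trouvons x = 16.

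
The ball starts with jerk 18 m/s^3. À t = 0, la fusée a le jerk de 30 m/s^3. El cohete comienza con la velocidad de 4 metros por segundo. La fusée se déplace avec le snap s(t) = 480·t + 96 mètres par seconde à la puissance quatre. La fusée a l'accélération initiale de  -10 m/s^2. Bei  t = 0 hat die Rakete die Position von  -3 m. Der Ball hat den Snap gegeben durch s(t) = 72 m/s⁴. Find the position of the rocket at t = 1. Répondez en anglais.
Starting from snap s(t) = 480·t + 96, we take 4 antiderivatives. The integral of snap is jerk. Using j(0) = 30, we get j(t) = 240·t^2 + 96·t + 30. Finding the integral of j(t) and using a(0) = -10: a(t) = 80·t^3 + 48·t^2 + 30·t - 10. Finding the antiderivative of a(t) and using v(0) = 4: v(t) = 20·t^4 + 16·t^3 + 15·t^2 - 10·t + 4. The integral of velocity is position. Using x(0) = -3, we get x(t) = 4·t^5 + 4·t^4 + 5·t^3 - 5·t^2 + 4·t - 3. We have position x(t) = 4·t^5 + 4·t^4 + 5·t^3 - 5·t^2 + 4·t - 3. Substituting t = 1: x(1) = 9.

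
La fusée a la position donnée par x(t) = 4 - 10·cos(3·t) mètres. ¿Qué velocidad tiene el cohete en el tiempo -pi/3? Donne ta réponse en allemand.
Um dies zu lösen, müssen wir 1 Ableitung unserer Gleichung für die Position x(t) = 4 - 10·cos(3·t) nehmen. Die Ableitung von der Position ergibt die Geschwindigkeit: v(t) = 30·sin(3·t). Mit v(t) = 30·sin(3·t) und Einsetzen von t = -pi/3, finden wir v = 0.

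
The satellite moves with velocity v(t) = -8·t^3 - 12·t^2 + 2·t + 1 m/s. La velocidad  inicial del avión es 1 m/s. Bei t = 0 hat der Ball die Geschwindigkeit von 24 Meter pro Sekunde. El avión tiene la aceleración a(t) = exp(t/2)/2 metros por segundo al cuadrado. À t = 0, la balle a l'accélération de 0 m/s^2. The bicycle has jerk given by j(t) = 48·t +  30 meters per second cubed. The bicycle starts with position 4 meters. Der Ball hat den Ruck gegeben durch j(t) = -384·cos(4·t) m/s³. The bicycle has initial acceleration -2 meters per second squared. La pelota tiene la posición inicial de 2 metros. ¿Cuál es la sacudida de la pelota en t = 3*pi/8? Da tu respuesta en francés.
En utilisant j(t) = -384·cos(4·t) et en substituant t = 3*pi/8, nous trouvons j = 0.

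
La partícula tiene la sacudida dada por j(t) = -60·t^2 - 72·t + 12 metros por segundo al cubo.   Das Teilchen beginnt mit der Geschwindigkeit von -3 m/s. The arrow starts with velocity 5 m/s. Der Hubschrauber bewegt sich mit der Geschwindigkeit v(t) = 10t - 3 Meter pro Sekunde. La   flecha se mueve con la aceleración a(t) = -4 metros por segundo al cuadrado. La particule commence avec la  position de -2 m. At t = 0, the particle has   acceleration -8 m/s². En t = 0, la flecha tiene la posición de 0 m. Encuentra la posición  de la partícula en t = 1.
Para resolver esto, necesitamos tomar 3 antiderivadas de nuestra ecuación de la sacudida j(t) = -60·t^2 - 72·t + 12. La antiderivada de la sacudida es la aceleración. Usando a(0) = -8, obtenemos a(t) = -20·t^3 - 36·t^2 + 12·t - 8. Tomando ∫a(t)dt y aplicando v(0) = -3, encontramos v(t) = -5·t^4 - 12·t^3 + 6·t^2 - 8·t - 3. La integral de la velocidad es la posición. Usando x(0) = -2, obtenemos x(t) = -t^5 - 3·t^4 + 2·t^3 - 4·t^2 - 3·t - 2. Tenemos la posición x(t) = -t^5 - 3·t^4 + 2·t^3 - 4·t^2 - 3·t - 2. Sustituyendo t = 1: x(1) = -11.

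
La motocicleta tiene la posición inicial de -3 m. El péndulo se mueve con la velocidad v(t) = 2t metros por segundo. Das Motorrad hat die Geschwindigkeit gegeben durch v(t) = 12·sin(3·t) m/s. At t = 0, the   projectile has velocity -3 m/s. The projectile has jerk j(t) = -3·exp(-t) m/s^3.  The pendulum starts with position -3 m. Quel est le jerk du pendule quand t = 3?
Pour résoudre ceci, nous devons prendre 2 dérivées de notre équation de la vitesse v(t) = 2·t. En prenant d/dt de v(t), nous trouvons a(t) = 2. En dérivant l'accélération, nous obtenons le jerk: j(t) = 0. De l'équation du jerk j(t) = 0, nous substituons t = 3 pour obtenir j = 0.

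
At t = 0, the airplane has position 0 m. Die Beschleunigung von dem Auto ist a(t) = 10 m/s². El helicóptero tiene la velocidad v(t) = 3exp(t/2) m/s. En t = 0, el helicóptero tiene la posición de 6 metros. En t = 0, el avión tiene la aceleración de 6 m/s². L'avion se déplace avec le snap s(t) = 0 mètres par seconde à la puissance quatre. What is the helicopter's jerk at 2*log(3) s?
Starting from velocity v(t) = 3·exp(t/2), we take 2 derivatives. Taking d/dt of v(t), we find a(t) = 3·exp(t/2)/2. The derivative of acceleration gives jerk: j(t) = 3·exp(t/2)/4. From the given jerk equation j(t) = 3·exp(t/2)/4, we substitute t = 2*log(3) to get j = 9/4.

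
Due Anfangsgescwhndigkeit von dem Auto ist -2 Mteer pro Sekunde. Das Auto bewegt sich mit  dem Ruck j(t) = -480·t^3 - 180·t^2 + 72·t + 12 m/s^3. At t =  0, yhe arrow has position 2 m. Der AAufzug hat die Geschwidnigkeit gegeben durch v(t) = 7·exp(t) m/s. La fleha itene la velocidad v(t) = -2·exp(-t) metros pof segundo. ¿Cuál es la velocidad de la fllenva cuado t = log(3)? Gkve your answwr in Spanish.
Tenemos la velocidad v(t) = -2·exp(-t). Sustituyendo t = log(3): v(log(3)) = -2/3.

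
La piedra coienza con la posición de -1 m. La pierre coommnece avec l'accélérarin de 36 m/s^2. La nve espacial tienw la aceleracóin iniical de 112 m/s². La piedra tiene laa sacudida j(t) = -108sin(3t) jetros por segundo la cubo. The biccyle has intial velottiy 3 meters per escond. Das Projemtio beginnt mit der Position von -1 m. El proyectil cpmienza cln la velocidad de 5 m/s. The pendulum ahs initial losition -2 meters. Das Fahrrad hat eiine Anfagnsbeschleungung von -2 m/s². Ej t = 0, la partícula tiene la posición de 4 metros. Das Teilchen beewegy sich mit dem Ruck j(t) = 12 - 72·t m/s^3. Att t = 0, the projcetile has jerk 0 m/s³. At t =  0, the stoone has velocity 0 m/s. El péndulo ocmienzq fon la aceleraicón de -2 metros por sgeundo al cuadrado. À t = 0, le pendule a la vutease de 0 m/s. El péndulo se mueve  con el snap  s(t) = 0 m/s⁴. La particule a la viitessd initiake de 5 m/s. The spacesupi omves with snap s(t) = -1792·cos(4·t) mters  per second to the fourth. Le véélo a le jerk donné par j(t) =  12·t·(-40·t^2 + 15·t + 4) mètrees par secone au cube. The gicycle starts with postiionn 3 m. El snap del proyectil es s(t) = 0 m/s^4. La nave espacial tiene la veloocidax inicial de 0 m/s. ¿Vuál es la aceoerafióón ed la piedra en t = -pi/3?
Para resolver esto, necesitamos tomar 1 antiderivada de nuestra ecuación de la sacudida j(t) = -108·sin(3·t). Integrando la sacudida y usando la condición inicial a(0) = 36, obtenemos a(t) = 36·cos(3·t). Tenemos la aceleración a(t) = 36·cos(3·t). Sustituyendo t = -pi/3: a(-pi/3) = -36.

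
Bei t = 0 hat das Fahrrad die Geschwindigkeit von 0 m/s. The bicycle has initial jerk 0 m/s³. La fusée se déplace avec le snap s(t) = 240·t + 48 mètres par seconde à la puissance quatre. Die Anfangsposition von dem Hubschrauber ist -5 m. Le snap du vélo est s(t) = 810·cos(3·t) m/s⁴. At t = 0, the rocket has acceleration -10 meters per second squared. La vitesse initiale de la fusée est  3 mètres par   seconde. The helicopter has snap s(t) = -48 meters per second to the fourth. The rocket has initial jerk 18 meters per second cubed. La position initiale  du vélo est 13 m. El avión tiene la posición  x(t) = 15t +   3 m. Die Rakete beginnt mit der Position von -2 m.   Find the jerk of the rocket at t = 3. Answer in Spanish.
Debemos encontrar la integral de nuestra ecuación del snap s(t) = 240·t + 48 1 vez. Integrando el snap y usando la condición inicial j(0) = 18, obtenemos j(t) = 120·t^2 + 48·t + 18. Tenemos la sacudida j(t) = 120·t^2 + 48·t + 18. Sustituyendo t = 3: j(3) = 1242.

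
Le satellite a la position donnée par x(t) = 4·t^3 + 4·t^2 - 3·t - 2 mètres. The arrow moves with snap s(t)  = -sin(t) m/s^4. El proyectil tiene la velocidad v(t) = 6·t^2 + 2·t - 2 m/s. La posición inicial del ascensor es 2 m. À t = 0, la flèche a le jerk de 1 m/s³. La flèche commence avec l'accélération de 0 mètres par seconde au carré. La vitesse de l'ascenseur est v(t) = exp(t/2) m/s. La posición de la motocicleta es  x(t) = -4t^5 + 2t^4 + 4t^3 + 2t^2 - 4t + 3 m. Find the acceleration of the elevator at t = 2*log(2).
To solve this, we need to take 1 derivative of our velocity equation v(t) = exp(t/2). The derivative of velocity gives acceleration: a(t) = exp(t/2)/2. From the given acceleration equation a(t) = exp(t/2)/2, we substitute t = 2*log(2) to get a = 1.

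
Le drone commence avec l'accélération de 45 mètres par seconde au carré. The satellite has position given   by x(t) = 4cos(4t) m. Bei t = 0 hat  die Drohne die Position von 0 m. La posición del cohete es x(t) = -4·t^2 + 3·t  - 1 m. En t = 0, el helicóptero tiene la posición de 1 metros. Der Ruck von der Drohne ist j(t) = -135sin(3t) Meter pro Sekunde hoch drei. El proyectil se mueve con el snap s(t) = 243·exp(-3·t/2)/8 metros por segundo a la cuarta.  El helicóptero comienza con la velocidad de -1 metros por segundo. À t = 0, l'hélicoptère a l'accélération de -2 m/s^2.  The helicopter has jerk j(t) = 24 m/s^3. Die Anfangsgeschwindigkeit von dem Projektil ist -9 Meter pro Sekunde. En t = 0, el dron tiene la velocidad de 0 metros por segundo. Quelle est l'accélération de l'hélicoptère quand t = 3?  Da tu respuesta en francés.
Nous devons trouver la primitive de notre équation du jerk j(t) = 24 1 fois. La primitive du jerk, avec a(0) = -2, donne l'accélération: a(t) = 24·t - 2. En utilisant a(t) = 24·t - 2 et en substituant t = 3, nous trouvons a = 70.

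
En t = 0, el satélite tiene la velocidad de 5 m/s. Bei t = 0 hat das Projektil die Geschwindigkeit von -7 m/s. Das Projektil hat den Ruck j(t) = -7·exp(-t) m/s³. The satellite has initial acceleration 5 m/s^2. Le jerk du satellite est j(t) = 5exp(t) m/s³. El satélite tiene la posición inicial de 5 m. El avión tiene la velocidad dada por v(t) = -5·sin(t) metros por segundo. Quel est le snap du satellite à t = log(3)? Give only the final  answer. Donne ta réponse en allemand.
Die Antwort ist 15.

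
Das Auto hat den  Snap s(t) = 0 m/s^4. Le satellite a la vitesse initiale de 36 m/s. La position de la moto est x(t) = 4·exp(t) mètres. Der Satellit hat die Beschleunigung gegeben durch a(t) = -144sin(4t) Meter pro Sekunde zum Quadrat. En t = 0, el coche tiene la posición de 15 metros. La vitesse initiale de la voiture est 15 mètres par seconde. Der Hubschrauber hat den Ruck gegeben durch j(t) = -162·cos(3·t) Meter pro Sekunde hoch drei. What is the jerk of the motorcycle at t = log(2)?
Starting from position x(t) = 4·exp(t), we take 3 derivatives. Differentiating position, we get velocity: v(t) = 4·exp(t). Taking d/dt of v(t), we find a(t) = 4·exp(t). The derivative of acceleration gives jerk: j(t) = 4·exp(t). Using j(t) = 4·exp(t) and substituting t = log(2), we find j = 8.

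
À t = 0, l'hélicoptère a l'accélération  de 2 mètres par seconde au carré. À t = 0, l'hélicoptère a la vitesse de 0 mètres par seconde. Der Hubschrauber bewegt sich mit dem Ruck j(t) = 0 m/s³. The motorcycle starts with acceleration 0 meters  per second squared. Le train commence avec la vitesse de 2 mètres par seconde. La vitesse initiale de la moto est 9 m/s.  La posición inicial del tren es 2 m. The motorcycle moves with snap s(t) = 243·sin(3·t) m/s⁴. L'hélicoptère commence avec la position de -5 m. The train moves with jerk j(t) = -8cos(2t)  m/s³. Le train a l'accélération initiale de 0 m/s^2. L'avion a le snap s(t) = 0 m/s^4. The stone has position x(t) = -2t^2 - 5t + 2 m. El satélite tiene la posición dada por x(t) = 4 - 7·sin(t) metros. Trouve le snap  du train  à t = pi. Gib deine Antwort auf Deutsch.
Wir müssen unsere Gleichung für den Ruck j(t) = -8·cos(2·t) 1-mal ableiten. Die Ableitung von dem Ruck ergibt den Snap: s(t) = 16·sin(2·t). Mit s(t) = 16·sin(2·t) und Einsetzen von t = pi, finden wir s = 0.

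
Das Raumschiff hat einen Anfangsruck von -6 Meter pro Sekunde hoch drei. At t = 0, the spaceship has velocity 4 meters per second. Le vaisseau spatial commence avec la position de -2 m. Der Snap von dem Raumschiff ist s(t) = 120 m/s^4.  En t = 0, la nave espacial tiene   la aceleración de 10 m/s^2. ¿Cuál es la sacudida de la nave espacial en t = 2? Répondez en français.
Nous devons intégrer notre équation du snap s(t) = 120 1 fois. L'intégrale du snap, avec j(0) = -6, donne le jerk: j(t) = 120·t - 6. Nous avons le jerk j(t) = 120·t - 6. En substituant t = 2: j(2) = 234.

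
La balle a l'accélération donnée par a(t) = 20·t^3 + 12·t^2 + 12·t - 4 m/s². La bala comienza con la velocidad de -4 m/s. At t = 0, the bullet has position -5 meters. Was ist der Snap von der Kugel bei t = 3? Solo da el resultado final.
Die Antwort ist 384.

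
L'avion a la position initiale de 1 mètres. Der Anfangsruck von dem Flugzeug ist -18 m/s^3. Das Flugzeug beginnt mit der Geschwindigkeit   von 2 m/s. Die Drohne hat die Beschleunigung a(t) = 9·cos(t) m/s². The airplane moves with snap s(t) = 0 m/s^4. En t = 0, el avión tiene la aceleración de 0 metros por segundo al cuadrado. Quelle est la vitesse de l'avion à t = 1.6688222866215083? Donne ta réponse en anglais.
Starting from snap s(t) = 0, we take 3 antiderivatives. Taking ∫s(t)dt and applying j(0) = -18, we find j(t) = -18. The antiderivative of jerk, with a(0) = 0, gives acceleration: a(t) = -18·t. Finding the antiderivative of a(t) and using v(0) = 2: v(t) = 2 - 9·t^2. We have velocity v(t) = 2 - 9·t^2. Substituting t = 1.6688222866215083: v(1.6688222866215083) = -23.0647104189218.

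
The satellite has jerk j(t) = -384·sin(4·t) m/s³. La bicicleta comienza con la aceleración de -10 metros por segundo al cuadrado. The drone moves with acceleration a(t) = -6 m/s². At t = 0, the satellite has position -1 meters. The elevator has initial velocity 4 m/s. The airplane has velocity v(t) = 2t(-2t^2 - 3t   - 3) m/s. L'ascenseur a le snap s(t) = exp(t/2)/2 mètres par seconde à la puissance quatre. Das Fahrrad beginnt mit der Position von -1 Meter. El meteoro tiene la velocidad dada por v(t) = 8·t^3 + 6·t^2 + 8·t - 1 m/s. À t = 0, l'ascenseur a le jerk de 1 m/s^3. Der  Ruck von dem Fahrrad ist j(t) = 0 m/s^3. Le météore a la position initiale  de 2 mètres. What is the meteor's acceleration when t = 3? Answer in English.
Starting from velocity v(t) = 8·t^3 + 6·t^2 + 8·t - 1, we take 1 derivative. Taking d/dt of v(t), we find a(t) = 24·t^2 + 12·t + 8. Using a(t) = 24·t^2 + 12·t + 8 and substituting t = 3, we find a = 260.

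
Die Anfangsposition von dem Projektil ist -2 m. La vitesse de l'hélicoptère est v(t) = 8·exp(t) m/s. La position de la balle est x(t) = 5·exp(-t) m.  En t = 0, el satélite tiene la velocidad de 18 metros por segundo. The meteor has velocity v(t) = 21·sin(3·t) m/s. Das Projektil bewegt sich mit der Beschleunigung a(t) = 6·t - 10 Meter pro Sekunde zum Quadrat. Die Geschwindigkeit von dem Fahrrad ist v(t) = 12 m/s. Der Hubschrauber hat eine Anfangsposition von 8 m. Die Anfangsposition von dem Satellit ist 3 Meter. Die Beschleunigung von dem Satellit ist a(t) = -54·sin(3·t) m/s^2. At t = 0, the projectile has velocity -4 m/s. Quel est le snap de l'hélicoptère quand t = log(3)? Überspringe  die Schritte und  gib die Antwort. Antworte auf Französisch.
À t = log(3), s = 24.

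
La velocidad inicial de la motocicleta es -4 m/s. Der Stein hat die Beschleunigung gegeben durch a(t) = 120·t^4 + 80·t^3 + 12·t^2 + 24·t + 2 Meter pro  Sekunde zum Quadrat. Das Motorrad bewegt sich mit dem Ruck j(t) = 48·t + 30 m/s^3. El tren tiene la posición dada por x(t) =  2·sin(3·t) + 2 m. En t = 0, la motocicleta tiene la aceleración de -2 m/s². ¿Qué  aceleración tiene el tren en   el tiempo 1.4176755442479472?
Debemos derivar nuestra ecuación de la posición x(t) = 2·sin(3·t) + 2 2 veces. Derivando la posición, obtenemos la velocidad: v(t) = 6·cos(3·t). La derivada de la velocidad da la aceleración: a(t) = -18·sin(3·t). Tenemos la aceleración a(t) = -18·sin(3·t). Sustituyendo t = 1.4176755442479472: a(1.4176755442479472) = 16.1340371981349.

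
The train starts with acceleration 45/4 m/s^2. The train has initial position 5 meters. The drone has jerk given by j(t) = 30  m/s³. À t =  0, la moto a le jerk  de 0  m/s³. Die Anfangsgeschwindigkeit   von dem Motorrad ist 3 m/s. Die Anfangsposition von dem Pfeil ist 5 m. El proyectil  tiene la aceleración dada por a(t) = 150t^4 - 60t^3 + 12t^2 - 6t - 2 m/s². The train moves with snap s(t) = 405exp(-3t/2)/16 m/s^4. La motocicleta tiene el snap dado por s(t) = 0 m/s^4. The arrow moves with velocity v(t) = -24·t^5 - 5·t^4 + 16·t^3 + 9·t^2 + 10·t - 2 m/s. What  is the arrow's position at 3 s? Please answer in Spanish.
Necesitamos integrar nuestra ecuación de la velocidad v(t) = -24·t^5 - 5·t^4 + 16·t^3 + 9·t^2 + 10·t - 2 1 vez. La antiderivada de la velocidad, con x(0) = 5, da la posición: x(t) = -4·t^6 - t^5 + 4·t^4 + 3·t^3 + 5·t^2 - 2·t + 5. Tenemos la posición x(t) = -4·t^6 - t^5 + 4·t^4 + 3·t^3 + 5·t^2 - 2·t + 5. Sustituyendo t = 3: x(3) = -2710.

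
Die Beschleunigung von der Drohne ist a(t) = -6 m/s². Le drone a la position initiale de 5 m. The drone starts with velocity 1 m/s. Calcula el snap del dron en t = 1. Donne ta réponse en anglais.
Starting from acceleration a(t) = -6, we take 2 derivatives. The derivative of acceleration gives jerk: j(t) = 0. Differentiating jerk, we get snap: s(t) = 0. We have snap s(t) = 0. Substituting t = 1: s(1) = 0.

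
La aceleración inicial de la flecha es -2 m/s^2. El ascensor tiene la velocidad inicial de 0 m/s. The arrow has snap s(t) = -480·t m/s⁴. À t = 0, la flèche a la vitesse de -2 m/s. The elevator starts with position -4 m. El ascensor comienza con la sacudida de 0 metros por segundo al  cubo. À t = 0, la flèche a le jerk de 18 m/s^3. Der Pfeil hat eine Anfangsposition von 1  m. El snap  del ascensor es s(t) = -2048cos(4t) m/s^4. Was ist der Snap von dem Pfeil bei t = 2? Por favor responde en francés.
En utilisant s(t) = -480·t et en substituant t = 2, nous trouvons s = -960.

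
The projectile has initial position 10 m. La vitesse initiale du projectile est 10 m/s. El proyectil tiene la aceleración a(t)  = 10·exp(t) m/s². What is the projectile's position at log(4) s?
We must find the integral of our acceleration equation a(t) = 10·exp(t) 2 times. Integrating acceleration and using the initial condition v(0) = 10, we get v(t) = 10·exp(t). The antiderivative of velocity, with x(0) = 10, gives position: x(t) = 10·exp(t). From the given position equation x(t) = 10·exp(t), we substitute t = log(4) to get x = 40.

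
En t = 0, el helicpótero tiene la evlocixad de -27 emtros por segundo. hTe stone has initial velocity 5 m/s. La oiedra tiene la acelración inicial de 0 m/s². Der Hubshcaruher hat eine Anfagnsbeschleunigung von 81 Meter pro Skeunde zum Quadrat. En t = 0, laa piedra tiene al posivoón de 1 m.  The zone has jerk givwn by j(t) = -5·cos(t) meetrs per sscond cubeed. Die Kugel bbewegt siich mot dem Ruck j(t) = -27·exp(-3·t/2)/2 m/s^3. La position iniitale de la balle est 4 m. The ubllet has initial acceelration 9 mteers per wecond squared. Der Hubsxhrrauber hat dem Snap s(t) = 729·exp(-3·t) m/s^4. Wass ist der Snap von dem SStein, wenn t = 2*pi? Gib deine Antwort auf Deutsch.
Wir müssen unsere Gleichung für den Ruck j(t) = -5·cos(t) 1-mal ableiten. Durch Ableiten von dem Ruck erhalten wir den Snap: s(t) = 5·sin(t). Aus der Gleichung für den Snap s(t) = 5·sin(t), setzen wir t = 2*pi ein und erhalten s = 0.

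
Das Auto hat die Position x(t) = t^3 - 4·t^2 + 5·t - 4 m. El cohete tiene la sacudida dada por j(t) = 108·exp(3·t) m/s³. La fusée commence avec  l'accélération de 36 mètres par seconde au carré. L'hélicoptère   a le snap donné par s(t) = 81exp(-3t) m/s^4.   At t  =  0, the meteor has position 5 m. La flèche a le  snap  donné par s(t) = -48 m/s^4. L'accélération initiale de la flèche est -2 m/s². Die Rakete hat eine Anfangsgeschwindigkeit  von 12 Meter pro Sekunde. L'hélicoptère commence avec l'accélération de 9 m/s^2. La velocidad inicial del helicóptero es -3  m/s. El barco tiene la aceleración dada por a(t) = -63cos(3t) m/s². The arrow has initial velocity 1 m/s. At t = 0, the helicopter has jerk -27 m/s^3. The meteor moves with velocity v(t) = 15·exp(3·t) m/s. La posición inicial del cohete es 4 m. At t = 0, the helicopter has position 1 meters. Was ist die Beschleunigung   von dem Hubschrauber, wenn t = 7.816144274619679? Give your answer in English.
To find the answer, we compute 2 integrals of s(t) = 81·exp(-3·t). Integrating snap and using the initial condition j(0) = -27, we get j(t) = -27·exp(-3·t). Taking ∫j(t)dt and applying a(0) = 9, we find a(t) = 9·exp(-3·t). We have acceleration a(t) = 9·exp(-3·t). Substituting t = 7.816144274619679: a(7.816144274619679) = 5.89817324464317E-10.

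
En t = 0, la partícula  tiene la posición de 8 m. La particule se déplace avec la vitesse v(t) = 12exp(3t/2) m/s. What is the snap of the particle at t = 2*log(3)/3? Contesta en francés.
Nous devons dériver notre équation de la vitesse v(t) = 12·exp(3·t/2) 3 fois. La dérivée de la vitesse donne l'accélération: a(t) = 18·exp(3·t/2). La dérivée de l'accélération donne le jerk: j(t) = 27·exp(3·t/2). La dérivée du jerk donne le snap: s(t) = 81·exp(3·t/2)/2. Nous avons le snap s(t) = 81·exp(3·t/2)/2. En substituant t = 2*log(3)/3: s(2*log(3)/3) = 243/2.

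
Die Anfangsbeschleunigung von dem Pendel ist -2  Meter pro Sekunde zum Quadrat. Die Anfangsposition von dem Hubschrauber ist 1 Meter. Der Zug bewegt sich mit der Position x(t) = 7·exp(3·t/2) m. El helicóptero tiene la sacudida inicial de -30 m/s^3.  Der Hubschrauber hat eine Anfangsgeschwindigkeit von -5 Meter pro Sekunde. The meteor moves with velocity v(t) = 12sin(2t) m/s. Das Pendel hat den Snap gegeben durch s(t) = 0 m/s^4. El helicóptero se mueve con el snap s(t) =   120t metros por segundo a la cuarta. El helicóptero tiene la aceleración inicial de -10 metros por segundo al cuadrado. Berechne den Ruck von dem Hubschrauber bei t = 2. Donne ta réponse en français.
Pour résoudre ceci, nous devons prendre 1 primitive de notre équation du snap s(t) = 120·t. L'intégrale du snap, avec j(0) = -30, donne le jerk: j(t) = 60·t^2 - 30. Nous avons le jerk j(t) = 60·t^2 - 30. En substituant t = 2: j(2) = 210.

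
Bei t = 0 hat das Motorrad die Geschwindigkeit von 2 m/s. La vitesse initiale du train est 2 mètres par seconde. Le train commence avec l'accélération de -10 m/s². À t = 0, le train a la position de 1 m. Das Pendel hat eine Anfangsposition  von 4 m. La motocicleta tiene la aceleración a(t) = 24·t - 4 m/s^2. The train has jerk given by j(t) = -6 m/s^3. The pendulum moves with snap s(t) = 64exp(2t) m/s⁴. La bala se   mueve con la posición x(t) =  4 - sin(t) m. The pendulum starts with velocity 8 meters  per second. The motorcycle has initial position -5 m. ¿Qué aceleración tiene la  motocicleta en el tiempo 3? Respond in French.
Nous avons l'accélération a(t) = 24·t - 4. En substituant t = 3: a(3) = 68.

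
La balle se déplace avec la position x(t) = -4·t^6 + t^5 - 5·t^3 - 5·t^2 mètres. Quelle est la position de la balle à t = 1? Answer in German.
Mit x(t) = -4·t^6 + t^5 - 5·t^3 - 5·t^2 und Einsetzen von t = 1, finden wir x = -13.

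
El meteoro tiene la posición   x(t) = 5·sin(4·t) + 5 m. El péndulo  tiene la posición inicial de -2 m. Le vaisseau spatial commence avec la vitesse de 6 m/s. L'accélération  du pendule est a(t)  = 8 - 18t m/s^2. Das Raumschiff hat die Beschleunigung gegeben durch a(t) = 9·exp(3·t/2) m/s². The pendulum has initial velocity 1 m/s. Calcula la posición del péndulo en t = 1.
Para resolver esto, necesitamos tomar 2 integrales de nuestra ecuación de la aceleración a(t) = 8 - 18·t. Tomando ∫a(t)dt y aplicando v(0) = 1, encontramos v(t) = -9·t^2 + 8·t + 1. La antiderivada de la velocidad, con x(0) = -2, da la posición: x(t) = -3·t^3 + 4·t^2 + t - 2. Tenemos la posición x(t) = -3·t^3 + 4·t^2 + t - 2. Sustituyendo t = 1: x(1) = 0.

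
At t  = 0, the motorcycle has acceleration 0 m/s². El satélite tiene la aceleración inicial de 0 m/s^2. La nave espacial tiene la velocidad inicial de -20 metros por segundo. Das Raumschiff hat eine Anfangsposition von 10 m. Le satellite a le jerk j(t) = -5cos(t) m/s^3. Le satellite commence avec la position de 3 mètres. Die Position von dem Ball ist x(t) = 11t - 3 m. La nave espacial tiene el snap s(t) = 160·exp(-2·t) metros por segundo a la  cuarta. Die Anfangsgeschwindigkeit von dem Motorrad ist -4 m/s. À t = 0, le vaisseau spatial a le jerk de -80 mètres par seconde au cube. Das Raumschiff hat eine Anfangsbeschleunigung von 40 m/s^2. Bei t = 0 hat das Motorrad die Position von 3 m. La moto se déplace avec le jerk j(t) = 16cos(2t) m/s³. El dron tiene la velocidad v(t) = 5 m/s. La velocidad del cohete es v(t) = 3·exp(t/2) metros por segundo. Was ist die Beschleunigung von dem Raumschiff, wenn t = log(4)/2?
Wir müssen das Integral unserer Gleichung für den Snap s(t) = 160·exp(-2·t) 2-mal finden. Die Stammfunktion von dem Snap, mit j(0) = -80, ergibt den Ruck: j(t) = -80·exp(-2·t). Mit ∫j(t)dt und Anwendung von a(0) = 40, finden wir a(t) = 40·exp(-2·t). Wir haben die Beschleunigung a(t) = 40·exp(-2·t). Durch Einsetzen von t = log(4)/2: a(log(4)/2) = 10.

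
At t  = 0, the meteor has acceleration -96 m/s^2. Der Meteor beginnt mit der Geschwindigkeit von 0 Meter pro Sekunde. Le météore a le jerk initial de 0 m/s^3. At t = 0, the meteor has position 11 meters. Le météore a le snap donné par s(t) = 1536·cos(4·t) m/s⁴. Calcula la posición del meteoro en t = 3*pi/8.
Debemos encontrar la integral de nuestra ecuación del snap s(t) = 1536·cos(4·t) 4 veces. Tomando ∫s(t)dt y aplicando j(0) = 0, encontramos j(t) = 384·sin(4·t). Integrando la sacudida y usando la condición inicial a(0) = -96, obtenemos a(t) = -96·cos(4·t). Tomando ∫a(t)dt y aplicando v(0) = 0, encontramos v(t) = -24·sin(4·t). La integral de la velocidad es la posición. Usando x(0) = 11, obtenemos x(t) = 6·cos(4·t) + 5. Usando x(t) = 6·cos(4·t) + 5 y sustituyendo t = 3*pi/8, encontramos x = 5.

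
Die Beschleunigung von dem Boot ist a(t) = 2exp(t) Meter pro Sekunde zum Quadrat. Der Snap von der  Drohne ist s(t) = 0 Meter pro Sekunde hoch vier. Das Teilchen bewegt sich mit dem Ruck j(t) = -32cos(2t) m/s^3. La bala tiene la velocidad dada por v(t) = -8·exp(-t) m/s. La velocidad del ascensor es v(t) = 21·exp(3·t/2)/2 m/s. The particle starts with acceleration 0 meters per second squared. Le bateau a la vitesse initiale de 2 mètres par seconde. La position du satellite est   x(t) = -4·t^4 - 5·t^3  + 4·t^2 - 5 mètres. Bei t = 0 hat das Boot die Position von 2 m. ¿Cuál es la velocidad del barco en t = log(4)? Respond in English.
To find the answer, we compute 1 antiderivative of a(t) = 2·exp(t). Finding the integral of a(t) and using v(0) = 2: v(t) = 2·exp(t). From the given velocity equation v(t) = 2·exp(t), we substitute t = log(4) to get v = 8.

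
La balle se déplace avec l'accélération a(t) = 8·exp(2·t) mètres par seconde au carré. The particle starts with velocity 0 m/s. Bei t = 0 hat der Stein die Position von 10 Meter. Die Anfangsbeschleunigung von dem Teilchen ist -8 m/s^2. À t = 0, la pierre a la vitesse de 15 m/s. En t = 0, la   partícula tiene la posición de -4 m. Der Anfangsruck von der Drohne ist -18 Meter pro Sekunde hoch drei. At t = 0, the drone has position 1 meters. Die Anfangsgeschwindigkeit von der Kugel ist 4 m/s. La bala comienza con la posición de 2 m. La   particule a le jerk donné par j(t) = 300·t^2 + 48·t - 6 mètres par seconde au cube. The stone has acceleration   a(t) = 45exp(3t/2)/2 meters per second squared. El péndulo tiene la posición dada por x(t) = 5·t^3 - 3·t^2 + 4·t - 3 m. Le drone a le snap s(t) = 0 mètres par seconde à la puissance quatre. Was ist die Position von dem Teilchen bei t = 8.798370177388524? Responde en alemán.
Wir müssen die Stammfunktion unserer Gleichung für den Ruck j(t) = 300·t^2 + 48·t - 6 3-mal finden. Die Stammfunktion von dem Ruck, mit a(0) = -8, ergibt die Beschleunigung: a(t) = 100·t^3 + 24·t^2 - 6·t - 8. Durch Integration von der Beschleunigung und Verwendung der Anfangsbedingung v(0) = 0, erhalten wir v(t) = t·(25·t^3 + 8·t^2 - 3·t - 8). Die Stammfunktion von der Geschwindigkeit ist die Position. Mit x(0) = -4 erhalten wir x(t) = 5·t^5 + 2·t^4 - t^3 - 4·t^2 - 4. Mit x(t) = 5·t^5 + 2·t^4 - t^3 - 4·t^2 - 4 und Einsetzen von t = 8.798370177388524, finden wir x = 274611.985168769.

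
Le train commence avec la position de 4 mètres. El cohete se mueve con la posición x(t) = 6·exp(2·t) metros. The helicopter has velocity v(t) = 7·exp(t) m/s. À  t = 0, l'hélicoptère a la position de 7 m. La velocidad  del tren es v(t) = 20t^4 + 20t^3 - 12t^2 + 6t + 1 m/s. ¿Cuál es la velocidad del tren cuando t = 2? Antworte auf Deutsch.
Aus der Gleichung für die Geschwindigkeit v(t) = 20·t^4 + 20·t^3 - 12·t^2 + 6·t + 1, setzen wir t = 2 ein und erhalten v = 445.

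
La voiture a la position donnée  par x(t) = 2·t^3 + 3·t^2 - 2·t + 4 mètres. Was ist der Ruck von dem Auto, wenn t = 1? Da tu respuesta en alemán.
Um dies zu lösen, müssen wir 3 Ableitungen unserer Gleichung für die Position x(t) = 2·t^3 + 3·t^2 - 2·t + 4 nehmen. Die Ableitung von der Position ergibt die Geschwindigkeit: v(t) = 6·t^2 + 6·t - 2. Mit d/dt von v(t) finden wir a(t) = 12·t + 6. Die Ableitung von der Beschleunigung ergibt den Ruck: j(t) = 12. Wir haben den Ruck j(t) = 12. Durch Einsetzen von t = 1: j(1) = 12.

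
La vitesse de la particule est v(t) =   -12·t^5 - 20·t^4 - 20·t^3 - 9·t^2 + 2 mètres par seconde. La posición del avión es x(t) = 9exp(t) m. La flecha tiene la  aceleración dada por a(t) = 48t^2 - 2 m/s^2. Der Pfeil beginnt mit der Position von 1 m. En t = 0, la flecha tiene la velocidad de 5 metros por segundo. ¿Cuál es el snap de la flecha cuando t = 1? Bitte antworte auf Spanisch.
Partiendo de la aceleración a(t) = 48·t^2 - 2, tomamos 2 derivadas. Derivando la aceleración, obtenemos la sacudida: j(t) = 96·t. Derivando la sacudida, obtenemos el snap: s(t) = 96. Usando s(t) = 96 y sustituyendo t = 1, encontramos s = 96.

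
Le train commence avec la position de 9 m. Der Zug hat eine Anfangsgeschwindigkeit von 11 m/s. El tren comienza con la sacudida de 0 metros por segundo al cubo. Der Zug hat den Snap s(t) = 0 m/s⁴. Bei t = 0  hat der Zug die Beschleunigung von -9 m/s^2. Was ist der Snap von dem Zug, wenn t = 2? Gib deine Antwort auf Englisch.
Using s(t) = 0 and substituting t = 2, we find s = 0.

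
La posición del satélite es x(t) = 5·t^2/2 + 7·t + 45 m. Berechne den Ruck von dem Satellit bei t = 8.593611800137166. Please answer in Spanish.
Partiendo de la posición x(t) = 5·t^2/2 + 7·t + 45, tomamos 3 derivadas. Derivando la posición, obtenemos la velocidad: v(t) = 5·t + 7. Tomando d/dt de v(t), encontramos a(t) = 5. Tomando d/dt de a(t), encontramos j(t) = 0. Tenemos la sacudida j(t) = 0. Sustituyendo t = 8.593611800137166: j(8.593611800137166) = 0.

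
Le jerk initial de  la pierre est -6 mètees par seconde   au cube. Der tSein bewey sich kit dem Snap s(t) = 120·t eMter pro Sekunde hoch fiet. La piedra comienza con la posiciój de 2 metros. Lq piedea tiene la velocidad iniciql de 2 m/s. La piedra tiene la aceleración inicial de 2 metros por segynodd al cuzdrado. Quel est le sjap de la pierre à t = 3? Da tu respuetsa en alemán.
Wir haben den Snap s(t) = 120·t. Durch Einsetzen von t = 3: s(3) = 360.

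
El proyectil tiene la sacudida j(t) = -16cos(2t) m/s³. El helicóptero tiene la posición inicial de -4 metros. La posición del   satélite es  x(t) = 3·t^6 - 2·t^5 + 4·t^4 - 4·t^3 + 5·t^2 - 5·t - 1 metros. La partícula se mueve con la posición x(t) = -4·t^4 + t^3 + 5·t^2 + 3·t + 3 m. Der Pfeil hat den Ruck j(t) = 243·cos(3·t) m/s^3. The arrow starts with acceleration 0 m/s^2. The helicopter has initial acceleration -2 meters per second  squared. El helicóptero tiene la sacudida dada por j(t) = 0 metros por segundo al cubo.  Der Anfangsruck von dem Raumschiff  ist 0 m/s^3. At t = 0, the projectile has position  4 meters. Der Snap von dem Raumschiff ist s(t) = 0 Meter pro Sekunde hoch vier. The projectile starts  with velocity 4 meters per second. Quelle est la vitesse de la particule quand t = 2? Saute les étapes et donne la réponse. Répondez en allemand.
Die Geschwindigkeit bei t = 2 ist v = -93.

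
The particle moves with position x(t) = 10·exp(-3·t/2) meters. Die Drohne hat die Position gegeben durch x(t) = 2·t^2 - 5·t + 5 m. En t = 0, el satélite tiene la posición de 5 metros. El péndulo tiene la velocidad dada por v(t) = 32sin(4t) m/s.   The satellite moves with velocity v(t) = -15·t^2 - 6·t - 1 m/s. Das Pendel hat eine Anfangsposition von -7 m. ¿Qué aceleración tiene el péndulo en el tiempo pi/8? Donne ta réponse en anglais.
To solve this, we need to take 1 derivative of our velocity equation v(t) = 32·sin(4·t). Taking d/dt of v(t), we find a(t) = 128·cos(4·t). We have acceleration a(t) = 128·cos(4·t). Substituting t = pi/8: a(pi/8) = 0.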